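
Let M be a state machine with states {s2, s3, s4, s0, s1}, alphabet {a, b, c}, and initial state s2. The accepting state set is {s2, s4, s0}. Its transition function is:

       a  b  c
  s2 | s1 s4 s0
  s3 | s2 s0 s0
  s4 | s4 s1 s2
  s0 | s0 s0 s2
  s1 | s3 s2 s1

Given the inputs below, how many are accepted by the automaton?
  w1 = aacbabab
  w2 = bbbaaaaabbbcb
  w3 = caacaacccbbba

w1:
  start at s2
  read 'a': s2 → s1
  read 'a': s1 → s3
  read 'c': s3 → s0
  read 'b': s0 → s0
  read 'a': s0 → s0
  read 'b': s0 → s0
  read 'a': s0 → s0
  read 'b': s0 → s0
  end s0, accepted
w2:
  start at s2
  read 'b': s2 → s4
  read 'b': s4 → s1
  read 'b': s1 → s2
  read 'a': s2 → s1
  read 'a': s1 → s3
  read 'a': s3 → s2
  read 'a': s2 → s1
  read 'a': s1 → s3
  read 'b': s3 → s0
  read 'b': s0 → s0
  read 'b': s0 → s0
  read 'c': s0 → s2
  read 'b': s2 → s4
  end s4, accepted
w3:
  start at s2
  read 'c': s2 → s0
  read 'a': s0 → s0
  read 'a': s0 → s0
  read 'c': s0 → s2
  read 'a': s2 → s1
  read 'a': s1 → s3
  read 'c': s3 → s0
  read 'c': s0 → s2
  read 'c': s2 → s0
  read 'b': s0 → s0
  read 'b': s0 → s0
  read 'b': s0 → s0
  read 'a': s0 → s0
  end s0, accepted

3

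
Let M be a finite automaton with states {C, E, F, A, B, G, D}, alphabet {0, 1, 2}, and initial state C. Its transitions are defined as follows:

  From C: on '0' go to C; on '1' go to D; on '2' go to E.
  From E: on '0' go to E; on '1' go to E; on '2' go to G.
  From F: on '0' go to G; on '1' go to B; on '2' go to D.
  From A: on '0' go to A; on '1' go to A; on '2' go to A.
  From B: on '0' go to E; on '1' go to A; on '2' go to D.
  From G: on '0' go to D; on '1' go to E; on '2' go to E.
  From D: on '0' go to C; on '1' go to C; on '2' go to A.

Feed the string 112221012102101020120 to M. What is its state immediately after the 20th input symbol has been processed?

C → D → C → E → G → E → E → E → E → G → E → E → G → E → E → E → E → G → D → C → E
After 20 symbols: E.

E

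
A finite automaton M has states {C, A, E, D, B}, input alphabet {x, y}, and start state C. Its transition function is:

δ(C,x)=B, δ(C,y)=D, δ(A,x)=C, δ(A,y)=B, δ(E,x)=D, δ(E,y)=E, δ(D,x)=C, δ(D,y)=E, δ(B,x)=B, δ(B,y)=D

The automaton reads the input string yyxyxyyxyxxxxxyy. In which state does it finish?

start at C
read 'y': C → D
read 'y': D → E
read 'x': E → D
read 'y': D → E
read 'x': E → D
read 'y': D → E
read 'y': E → E
read 'x': E → D
read 'y': D → E
read 'x': E → D
read 'x': D → C
read 'x': C → B
read 'x': B → B
read 'x': B → B
read 'y': B → D
read 'y': D → E

E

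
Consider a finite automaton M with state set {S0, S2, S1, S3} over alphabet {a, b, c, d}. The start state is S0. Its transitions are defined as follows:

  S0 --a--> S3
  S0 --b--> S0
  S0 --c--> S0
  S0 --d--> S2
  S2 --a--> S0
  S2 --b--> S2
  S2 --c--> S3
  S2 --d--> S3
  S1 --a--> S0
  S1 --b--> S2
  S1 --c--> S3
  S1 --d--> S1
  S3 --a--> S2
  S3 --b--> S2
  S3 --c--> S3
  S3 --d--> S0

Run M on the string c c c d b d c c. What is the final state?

S3

Trace: S0 -c-> S0 -c-> S0 -c-> S0 -d-> S2 -b-> S2 -d-> S3 -c-> S3 -c-> S3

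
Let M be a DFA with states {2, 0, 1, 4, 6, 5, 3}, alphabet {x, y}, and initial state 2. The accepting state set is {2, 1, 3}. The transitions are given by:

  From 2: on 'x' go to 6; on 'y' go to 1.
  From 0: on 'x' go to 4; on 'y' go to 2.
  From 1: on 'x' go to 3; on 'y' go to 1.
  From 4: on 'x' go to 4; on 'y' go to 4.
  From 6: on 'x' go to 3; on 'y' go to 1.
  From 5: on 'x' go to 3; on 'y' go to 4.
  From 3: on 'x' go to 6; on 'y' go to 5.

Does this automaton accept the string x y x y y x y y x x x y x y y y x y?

No

Trace: 2 -x-> 6 -y-> 1 -x-> 3 -y-> 5 -y-> 4 -x-> 4 -y-> 4 -y-> 4 -x-> 4 -x-> 4 -x-> 4 -y-> 4 -x-> 4 -y-> 4 -y-> 4 -y-> 4 -x-> 4 -y-> 4
End state 4 is not accepting.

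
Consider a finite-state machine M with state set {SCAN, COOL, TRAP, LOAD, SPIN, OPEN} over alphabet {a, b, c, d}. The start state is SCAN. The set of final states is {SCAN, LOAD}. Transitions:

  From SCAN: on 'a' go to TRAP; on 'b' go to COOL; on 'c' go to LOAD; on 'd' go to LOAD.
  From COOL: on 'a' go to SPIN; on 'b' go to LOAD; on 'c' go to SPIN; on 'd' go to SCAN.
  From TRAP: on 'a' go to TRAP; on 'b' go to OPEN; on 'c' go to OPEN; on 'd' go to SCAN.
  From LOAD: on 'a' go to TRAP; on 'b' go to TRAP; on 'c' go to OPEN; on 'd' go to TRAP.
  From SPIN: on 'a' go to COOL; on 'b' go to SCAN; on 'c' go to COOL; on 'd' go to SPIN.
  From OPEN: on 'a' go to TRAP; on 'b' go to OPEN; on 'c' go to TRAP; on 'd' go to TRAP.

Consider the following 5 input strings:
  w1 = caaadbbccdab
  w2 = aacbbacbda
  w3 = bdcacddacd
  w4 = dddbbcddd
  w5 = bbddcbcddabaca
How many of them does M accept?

w1: SCAN → LOAD → TRAP → TRAP → TRAP → SCAN → COOL → LOAD → OPEN → TRAP → SCAN → TRAP → OPEN  → end OPEN, rejected
w2: SCAN → TRAP → TRAP → OPEN → OPEN → OPEN → TRAP → OPEN → OPEN → TRAP → TRAP  → end TRAP, rejected
w3: SCAN → COOL → SCAN → LOAD → TRAP → OPEN → TRAP → SCAN → TRAP → OPEN → TRAP  → end TRAP, rejected
w4: SCAN → LOAD → TRAP → SCAN → COOL → LOAD → OPEN → TRAP → SCAN → LOAD  → end LOAD, accepted
w5: SCAN → COOL → LOAD → TRAP → SCAN → LOAD → TRAP → OPEN → TRAP → SCAN → TRAP → OPEN → TRAP → OPEN → TRAP  → end TRAP, rejected

1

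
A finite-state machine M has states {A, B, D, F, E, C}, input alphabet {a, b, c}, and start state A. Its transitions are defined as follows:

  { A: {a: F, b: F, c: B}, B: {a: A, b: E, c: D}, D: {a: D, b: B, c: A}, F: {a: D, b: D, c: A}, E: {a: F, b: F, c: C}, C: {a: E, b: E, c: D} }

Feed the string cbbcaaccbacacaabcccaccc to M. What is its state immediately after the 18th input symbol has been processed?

A → B → E → F → A → F → D → A → B → E → F → A → F → A → F → D → B → D → A
After 18 symbols: A.

A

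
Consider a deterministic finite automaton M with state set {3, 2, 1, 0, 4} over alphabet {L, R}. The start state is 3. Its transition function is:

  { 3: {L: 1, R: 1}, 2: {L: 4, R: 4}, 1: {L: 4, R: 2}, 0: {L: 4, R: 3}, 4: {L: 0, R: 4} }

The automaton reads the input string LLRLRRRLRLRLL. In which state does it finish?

4

Trace: 3 -L-> 1 -L-> 4 -R-> 4 -L-> 0 -R-> 3 -R-> 1 -R-> 2 -L-> 4 -R-> 4 -L-> 0 -R-> 3 -L-> 1 -L-> 4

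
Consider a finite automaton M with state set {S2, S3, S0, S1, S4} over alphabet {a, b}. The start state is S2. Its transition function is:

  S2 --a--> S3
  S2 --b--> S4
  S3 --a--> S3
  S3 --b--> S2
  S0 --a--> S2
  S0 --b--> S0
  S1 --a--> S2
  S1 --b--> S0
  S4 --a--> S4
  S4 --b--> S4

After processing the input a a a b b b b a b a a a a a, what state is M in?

Trace: S2 -a-> S3 -a-> S3 -a-> S3 -b-> S2 -b-> S4 -b-> S4 -b-> S4 -a-> S4 -b-> S4 -a-> S4 -a-> S4 -a-> S4 -a-> S4 -a-> S4

S4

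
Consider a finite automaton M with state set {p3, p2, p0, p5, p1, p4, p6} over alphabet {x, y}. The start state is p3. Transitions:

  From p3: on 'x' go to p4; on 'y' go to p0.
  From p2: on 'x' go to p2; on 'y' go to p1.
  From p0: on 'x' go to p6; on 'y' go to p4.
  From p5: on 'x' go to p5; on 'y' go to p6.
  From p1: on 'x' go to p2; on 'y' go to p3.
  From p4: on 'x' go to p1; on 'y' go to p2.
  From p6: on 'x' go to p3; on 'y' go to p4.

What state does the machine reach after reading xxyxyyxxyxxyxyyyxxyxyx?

start at p3
read 'x': p3 → p4
read 'x': p4 → p1
read 'y': p1 → p3
read 'x': p3 → p4
read 'y': p4 → p2
read 'y': p2 → p1
read 'x': p1 → p2
read 'x': p2 → p2
read 'y': p2 → p1
read 'x': p1 → p2
read 'x': p2 → p2
read 'y': p2 → p1
read 'x': p1 → p2
read 'y': p2 → p1
read 'y': p1 → p3
read 'y': p3 → p0
read 'x': p0 → p6
read 'x': p6 → p3
read 'y': p3 → p0
read 'x': p0 → p6
read 'y': p6 → p4
read 'x': p4 → p1

p1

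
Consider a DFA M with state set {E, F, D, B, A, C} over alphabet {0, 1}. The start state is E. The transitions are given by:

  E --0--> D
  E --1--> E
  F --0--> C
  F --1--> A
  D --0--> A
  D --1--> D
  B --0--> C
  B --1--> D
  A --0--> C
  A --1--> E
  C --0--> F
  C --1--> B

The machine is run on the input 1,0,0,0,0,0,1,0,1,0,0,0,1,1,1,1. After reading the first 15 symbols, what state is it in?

start at E
read '1': E → E
read '0': E → D
read '0': D → A
read '0': A → C
read '0': C → F
read '0': F → C
read '1': C → B
read '0': B → C
read '1': C → B
read '0': B → C
read '0': C → F
read '0': F → C
read '1': C → B
read '1': B → D
read '1': D → D
After 15 symbols: D.

D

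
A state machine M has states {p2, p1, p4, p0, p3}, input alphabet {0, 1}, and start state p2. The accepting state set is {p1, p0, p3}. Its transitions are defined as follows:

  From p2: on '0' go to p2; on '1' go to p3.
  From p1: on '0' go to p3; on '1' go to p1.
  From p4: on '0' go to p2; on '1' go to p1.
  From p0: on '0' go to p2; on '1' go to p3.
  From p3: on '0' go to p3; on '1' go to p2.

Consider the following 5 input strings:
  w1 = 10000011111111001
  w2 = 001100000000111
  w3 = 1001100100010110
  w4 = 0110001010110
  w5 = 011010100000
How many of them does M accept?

2

w1: p2 → p3 → p3 → p3 → p3 → p3 → p3 → p2 → p3 → p2 → p3 → p2 → p3 → p2 → p3 → p3 → p3 → p2  → end p2, rejected
w2: p2 → p2 → p2 → p3 → p2 → p2 → p2 → p2 → p2 → p2 → p2 → p2 → p2 → p3 → p2 → p3  → end p3, accepted
w3: p2 → p3 → p3 → p3 → p2 → p3 → p3 → p3 → p2 → p2 → p2 → p2 → p3 → p3 → p2 → p3 → p3  → end p3, accepted
w4: p2 → p2 → p3 → p2 → p2 → p2 → p2 → p3 → p3 → p2 → p2 → p3 → p2 → p2  → end p2, rejected
w5: p2 → p2 → p3 → p2 → p2 → p3 → p3 → p2 → p2 → p2 → p2 → p2 → p2  → end p2, rejected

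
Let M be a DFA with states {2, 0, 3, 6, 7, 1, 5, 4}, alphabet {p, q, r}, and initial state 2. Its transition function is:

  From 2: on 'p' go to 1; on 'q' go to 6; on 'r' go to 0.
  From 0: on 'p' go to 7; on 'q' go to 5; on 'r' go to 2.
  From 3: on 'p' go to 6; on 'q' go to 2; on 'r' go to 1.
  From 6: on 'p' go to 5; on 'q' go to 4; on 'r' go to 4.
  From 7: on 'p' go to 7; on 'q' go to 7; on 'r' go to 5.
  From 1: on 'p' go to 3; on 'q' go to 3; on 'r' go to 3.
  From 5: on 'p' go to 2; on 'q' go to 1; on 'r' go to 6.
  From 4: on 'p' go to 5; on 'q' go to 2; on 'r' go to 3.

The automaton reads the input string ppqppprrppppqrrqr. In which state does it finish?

0

2 → 1 → 3 → 2 → 1 → 3 → 6 → 4 → 3 → 6 → 5 → 2 → 1 → 3 → 1 → 3 → 2 → 0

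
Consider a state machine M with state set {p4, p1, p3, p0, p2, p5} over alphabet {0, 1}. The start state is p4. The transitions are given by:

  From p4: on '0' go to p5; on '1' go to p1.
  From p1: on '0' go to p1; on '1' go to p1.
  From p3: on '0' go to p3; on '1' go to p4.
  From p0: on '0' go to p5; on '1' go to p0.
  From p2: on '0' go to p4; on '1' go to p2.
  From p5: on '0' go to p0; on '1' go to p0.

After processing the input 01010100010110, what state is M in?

start at p4
read '0': p4 → p5
read '1': p5 → p0
read '0': p0 → p5
read '1': p5 → p0
read '0': p0 → p5
read '1': p5 → p0
read '0': p0 → p5
read '0': p5 → p0
read '0': p0 → p5
read '1': p5 → p0
read '0': p0 → p5
read '1': p5 → p0
read '1': p0 → p0
read '0': p0 → p5

p5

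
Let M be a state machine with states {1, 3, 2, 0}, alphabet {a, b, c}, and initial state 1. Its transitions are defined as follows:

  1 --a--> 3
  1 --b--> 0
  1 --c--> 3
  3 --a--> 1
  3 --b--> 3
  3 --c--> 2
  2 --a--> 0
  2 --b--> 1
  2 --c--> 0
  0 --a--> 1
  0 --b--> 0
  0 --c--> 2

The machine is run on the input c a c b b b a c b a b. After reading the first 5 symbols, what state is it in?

start at 1
read 'c': 1 → 3
read 'a': 3 → 1
read 'c': 1 → 3
read 'b': 3 → 3
read 'b': 3 → 3
After 5 symbols: 3.

3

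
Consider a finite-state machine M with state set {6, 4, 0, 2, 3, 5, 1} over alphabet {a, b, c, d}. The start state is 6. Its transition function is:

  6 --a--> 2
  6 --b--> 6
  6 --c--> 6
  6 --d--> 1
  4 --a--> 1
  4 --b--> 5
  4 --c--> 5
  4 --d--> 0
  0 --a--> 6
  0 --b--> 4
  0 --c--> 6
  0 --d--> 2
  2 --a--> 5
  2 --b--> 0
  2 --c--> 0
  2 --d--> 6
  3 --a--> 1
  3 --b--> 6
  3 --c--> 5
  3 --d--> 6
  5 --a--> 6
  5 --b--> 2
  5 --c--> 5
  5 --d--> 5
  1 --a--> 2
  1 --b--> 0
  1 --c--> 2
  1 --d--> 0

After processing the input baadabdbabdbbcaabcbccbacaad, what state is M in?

6

Trace: 6 -b-> 6 -a-> 2 -a-> 5 -d-> 5 -a-> 6 -b-> 6 -d-> 1 -b-> 0 -a-> 6 -b-> 6 -d-> 1 -b-> 0 -b-> 4 -c-> 5 -a-> 6 -a-> 2 -b-> 0 -c-> 6 -b-> 6 -c-> 6 -c-> 6 -b-> 6 -a-> 2 -c-> 0 -a-> 6 -a-> 2 -d-> 6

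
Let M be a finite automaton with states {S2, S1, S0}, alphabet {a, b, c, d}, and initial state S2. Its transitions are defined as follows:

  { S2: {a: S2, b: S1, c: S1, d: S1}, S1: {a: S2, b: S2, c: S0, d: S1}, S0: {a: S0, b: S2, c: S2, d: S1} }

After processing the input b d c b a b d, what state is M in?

S2 → S1 → S1 → S0 → S2 → S2 → S1 → S1

S1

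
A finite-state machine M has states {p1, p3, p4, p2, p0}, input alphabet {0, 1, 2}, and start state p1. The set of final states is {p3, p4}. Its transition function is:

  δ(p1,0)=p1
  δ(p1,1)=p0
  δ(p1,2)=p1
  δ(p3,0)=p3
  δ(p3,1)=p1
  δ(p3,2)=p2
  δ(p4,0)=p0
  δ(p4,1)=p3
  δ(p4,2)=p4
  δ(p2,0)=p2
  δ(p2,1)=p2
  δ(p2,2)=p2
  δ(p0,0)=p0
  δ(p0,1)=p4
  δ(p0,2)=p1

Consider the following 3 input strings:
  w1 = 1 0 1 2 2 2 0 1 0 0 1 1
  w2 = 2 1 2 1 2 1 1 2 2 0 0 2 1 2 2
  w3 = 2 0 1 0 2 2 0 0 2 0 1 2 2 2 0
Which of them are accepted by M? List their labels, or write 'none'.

w1: Trace: p1 -1-> p0 -0-> p0 -1-> p4 -2-> p4 -2-> p4 -2-> p4 -0-> p0 -1-> p4 -0-> p0 -0-> p0 -1-> p4 -1-> p3  → end p3, accepted
w2: Trace: p1 -2-> p1 -1-> p0 -2-> p1 -1-> p0 -2-> p1 -1-> p0 -1-> p4 -2-> p4 -2-> p4 -0-> p0 -0-> p0 -2-> p1 -1-> p0 -2-> p1 -2-> p1  → end p1, rejected
w3: Trace: p1 -2-> p1 -0-> p1 -1-> p0 -0-> p0 -2-> p1 -2-> p1 -0-> p1 -0-> p1 -2-> p1 -0-> p1 -1-> p0 -2-> p1 -2-> p1 -2-> p1 -0-> p1  → end p1, rejected

w1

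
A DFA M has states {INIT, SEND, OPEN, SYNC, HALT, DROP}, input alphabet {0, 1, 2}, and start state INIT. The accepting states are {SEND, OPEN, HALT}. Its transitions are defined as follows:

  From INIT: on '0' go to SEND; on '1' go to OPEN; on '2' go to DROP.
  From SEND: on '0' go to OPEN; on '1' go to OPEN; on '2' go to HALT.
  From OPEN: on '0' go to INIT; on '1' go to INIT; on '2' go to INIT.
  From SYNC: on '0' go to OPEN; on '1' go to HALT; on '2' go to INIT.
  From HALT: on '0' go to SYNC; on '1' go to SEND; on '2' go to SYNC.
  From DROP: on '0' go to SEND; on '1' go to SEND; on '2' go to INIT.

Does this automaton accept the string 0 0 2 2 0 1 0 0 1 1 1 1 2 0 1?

Yes

INIT → SEND → OPEN → INIT → DROP → SEND → OPEN → INIT → SEND → OPEN → INIT → OPEN → INIT → DROP → SEND → OPEN
End state OPEN is accepting.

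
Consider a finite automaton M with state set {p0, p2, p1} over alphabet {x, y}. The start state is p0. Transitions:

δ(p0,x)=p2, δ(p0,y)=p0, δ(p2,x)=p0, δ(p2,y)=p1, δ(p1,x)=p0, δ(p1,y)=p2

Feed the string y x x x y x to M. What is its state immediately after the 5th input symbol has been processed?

p1

Trace: p0 -y-> p0 -x-> p2 -x-> p0 -x-> p2 -y-> p1
After 5 symbols: p1.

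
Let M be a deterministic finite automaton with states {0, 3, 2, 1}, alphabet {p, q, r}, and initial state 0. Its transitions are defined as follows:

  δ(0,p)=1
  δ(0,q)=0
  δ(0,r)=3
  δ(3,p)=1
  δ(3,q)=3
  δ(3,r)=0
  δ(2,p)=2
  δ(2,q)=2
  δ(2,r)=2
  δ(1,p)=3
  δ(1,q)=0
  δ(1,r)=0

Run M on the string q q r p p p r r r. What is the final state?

Trace: 0 -q-> 0 -q-> 0 -r-> 3 -p-> 1 -p-> 3 -p-> 1 -r-> 0 -r-> 3 -r-> 0

0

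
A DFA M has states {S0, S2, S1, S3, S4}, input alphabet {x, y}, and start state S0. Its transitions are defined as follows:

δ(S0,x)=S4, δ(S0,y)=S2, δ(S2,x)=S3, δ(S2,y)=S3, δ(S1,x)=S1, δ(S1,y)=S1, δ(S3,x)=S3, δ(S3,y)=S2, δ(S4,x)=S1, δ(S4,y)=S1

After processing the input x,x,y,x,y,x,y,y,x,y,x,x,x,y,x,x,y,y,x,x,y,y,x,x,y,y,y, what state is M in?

S0 → S4 → S1 → S1 → S1 → S1 → S1 → S1 → S1 → S1 → S1 → S1 → S1 → S1 → S1 → S1 → S1 → S1 → S1 → S1 → S1 → S1 → S1 → S1 → S1 → S1 → S1 → S1

S1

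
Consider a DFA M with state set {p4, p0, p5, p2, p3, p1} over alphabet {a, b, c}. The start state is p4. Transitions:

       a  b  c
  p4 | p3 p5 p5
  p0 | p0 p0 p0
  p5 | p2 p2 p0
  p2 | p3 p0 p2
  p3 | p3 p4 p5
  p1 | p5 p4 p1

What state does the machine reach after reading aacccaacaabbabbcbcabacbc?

p0

start at p4
read 'a': p4 → p3
read 'a': p3 → p3
read 'c': p3 → p5
read 'c': p5 → p0
read 'c': p0 → p0
read 'a': p0 → p0
read 'a': p0 → p0
read 'c': p0 → p0
read 'a': p0 → p0
read 'a': p0 → p0
read 'b': p0 → p0
read 'b': p0 → p0
read 'a': p0 → p0
read 'b': p0 → p0
read 'b': p0 → p0
read 'c': p0 → p0
read 'b': p0 → p0
read 'c': p0 → p0
read 'a': p0 → p0
read 'b': p0 → p0
read 'a': p0 → p0
read 'c': p0 → p0
read 'b': p0 → p0
read 'c': p0 → p0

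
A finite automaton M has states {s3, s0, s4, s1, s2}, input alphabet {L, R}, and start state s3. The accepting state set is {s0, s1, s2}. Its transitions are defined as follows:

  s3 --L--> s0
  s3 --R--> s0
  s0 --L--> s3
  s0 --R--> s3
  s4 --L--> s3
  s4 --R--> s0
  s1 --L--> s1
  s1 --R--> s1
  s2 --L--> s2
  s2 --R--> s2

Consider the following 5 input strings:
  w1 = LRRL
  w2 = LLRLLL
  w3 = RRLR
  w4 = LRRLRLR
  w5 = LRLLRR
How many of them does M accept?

1

w1:
  start at s3
  read 'L': s3 → s0
  read 'R': s0 → s3
  read 'R': s3 → s0
  read 'L': s0 → s3
  end s3, rejected
w2:
  start at s3
  read 'L': s3 → s0
  read 'L': s0 → s3
  read 'R': s3 → s0
  read 'L': s0 → s3
  read 'L': s3 → s0
  read 'L': s0 → s3
  end s3, rejected
w3:
  start at s3
  read 'R': s3 → s0
  read 'R': s0 → s3
  read 'L': s3 → s0
  read 'R': s0 → s3
  end s3, rejected
w4:
  start at s3
  read 'L': s3 → s0
  read 'R': s0 → s3
  read 'R': s3 → s0
  read 'L': s0 → s3
  read 'R': s3 → s0
  read 'L': s0 → s3
  read 'R': s3 → s0
  end s0, accepted
w5:
  start at s3
  read 'L': s3 → s0
  read 'R': s0 → s3
  read 'L': s3 → s0
  read 'L': s0 → s3
  read 'R': s3 → s0
  read 'R': s0 → s3
  end s3, rejected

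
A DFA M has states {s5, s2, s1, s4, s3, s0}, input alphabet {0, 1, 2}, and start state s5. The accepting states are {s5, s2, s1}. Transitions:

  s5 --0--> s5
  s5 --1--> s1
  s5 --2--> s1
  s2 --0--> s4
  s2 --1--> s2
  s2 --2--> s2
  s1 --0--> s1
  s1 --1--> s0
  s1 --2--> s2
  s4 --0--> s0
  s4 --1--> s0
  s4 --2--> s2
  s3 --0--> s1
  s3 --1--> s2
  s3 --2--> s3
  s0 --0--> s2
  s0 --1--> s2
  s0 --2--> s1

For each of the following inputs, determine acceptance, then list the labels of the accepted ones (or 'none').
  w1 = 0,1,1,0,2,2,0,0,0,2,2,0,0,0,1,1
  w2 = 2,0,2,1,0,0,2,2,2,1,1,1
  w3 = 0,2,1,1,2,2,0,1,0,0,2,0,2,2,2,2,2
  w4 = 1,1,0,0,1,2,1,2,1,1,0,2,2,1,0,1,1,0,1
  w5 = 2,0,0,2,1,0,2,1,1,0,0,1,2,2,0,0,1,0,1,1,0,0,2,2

w1, w2, w3, w5

w1: s5 → s5 → s1 → s0 → s2 → s2 → s2 → s4 → s0 → s2 → s2 → s2 → s4 → s0 → s2 → s2 → s2  → end s2, accepted
w2: s5 → s1 → s1 → s2 → s2 → s4 → s0 → s1 → s2 → s2 → s2 → s2 → s2  → end s2, accepted
w3: s5 → s5 → s1 → s0 → s2 → s2 → s2 → s4 → s0 → s2 → s4 → s2 → s4 → s2 → s2 → s2 → s2 → s2  → end s2, accepted
w4: s5 → s1 → s0 → s2 → s4 → s0 → s1 → s0 → s1 → s0 → s2 → s4 → s2 → s2 → s2 → s4 → s0 → s2 → s4 → s0  → end s0, rejected
w5: s5 → s1 → s1 → s1 → s2 → s2 → s4 → s2 → s2 → s2 → s4 → s0 → s2 → s2 → s2 → s4 → s0 → s2 → s4 → s0 → s2 → s4 → s0 → s1 → s2  → end s2, accepted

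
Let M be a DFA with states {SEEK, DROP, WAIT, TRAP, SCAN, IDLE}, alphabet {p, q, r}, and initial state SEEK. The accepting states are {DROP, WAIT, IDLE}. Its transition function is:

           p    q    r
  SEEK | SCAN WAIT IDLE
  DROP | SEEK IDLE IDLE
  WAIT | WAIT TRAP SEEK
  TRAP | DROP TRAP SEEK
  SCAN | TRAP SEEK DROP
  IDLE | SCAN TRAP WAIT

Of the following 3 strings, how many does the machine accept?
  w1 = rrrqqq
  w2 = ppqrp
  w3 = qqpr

1

w1: SEEK → IDLE → WAIT → SEEK → WAIT → TRAP → TRAP  → end TRAP, rejected
w2: SEEK → SCAN → TRAP → TRAP → SEEK → SCAN  → end SCAN, rejected
w3: SEEK → WAIT → TRAP → DROP → IDLE  → end IDLE, accepted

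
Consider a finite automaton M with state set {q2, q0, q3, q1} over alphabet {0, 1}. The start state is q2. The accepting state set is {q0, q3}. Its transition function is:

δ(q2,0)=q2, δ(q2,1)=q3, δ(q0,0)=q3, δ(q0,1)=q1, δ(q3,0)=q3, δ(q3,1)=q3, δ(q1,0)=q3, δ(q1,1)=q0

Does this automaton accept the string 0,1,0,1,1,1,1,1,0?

Yes

q2 → q2 → q3 → q3 → q3 → q3 → q3 → q3 → q3 → q3
End state q3 is accepting.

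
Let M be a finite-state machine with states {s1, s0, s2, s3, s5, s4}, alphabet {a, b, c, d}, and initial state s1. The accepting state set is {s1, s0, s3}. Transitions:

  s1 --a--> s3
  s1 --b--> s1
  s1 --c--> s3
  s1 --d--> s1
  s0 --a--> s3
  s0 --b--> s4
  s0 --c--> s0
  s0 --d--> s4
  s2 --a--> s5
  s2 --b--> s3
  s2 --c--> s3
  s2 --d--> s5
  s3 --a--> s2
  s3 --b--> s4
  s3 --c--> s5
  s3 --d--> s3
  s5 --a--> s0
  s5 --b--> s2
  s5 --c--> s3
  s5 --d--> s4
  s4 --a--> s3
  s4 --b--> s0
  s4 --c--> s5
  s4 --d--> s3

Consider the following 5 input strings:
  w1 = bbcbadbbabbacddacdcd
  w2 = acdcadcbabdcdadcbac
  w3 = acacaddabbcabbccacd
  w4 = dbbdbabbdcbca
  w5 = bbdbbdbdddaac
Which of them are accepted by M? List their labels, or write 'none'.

w5

w1: s1 → s1 → s1 → s3 → s4 → s3 → s3 → s4 → s0 → s3 → s4 → s0 → s3 → s5 → s4 → s3 → s2 → s3 → s3 → s5 → s4  → end s4, rejected
w2: s1 → s3 → s5 → s4 → s5 → s0 → s4 → s5 → s2 → s5 → s2 → s5 → s3 → s3 → s2 → s5 → s3 → s4 → s3 → s5  → end s5, rejected
w3: s1 → s3 → s5 → s0 → s0 → s3 → s3 → s3 → s2 → s3 → s4 → s5 → s0 → s4 → s0 → s0 → s0 → s3 → s5 → s4  → end s4, rejected
w4: s1 → s1 → s1 → s1 → s1 → s1 → s3 → s4 → s0 → s4 → s5 → s2 → s3 → s2  → end s2, rejected
w5: s1 → s1 → s1 → s1 → s1 → s1 → s1 → s1 → s1 → s1 → s1 → s3 → s2 → s3  → end s3, accepted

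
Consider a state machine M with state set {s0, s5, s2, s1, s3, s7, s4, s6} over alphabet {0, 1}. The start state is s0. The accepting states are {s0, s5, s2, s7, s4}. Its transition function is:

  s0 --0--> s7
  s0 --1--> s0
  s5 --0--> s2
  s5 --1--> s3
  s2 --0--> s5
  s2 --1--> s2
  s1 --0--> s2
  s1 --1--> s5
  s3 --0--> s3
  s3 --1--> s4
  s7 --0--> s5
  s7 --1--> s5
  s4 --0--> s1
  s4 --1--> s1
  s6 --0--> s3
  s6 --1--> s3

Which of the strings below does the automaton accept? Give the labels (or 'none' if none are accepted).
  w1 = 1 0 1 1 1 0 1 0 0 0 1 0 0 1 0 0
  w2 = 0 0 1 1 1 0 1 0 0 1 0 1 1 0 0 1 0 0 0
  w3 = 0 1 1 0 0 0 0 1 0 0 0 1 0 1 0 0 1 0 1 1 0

w1, w2

w1: Trace: s0 -1-> s0 -0-> s7 -1-> s5 -1-> s3 -1-> s4 -0-> s1 -1-> s5 -0-> s2 -0-> s5 -0-> s2 -1-> s2 -0-> s5 -0-> s2 -1-> s2 -0-> s5 -0-> s2  → end s2, accepted
w2: Trace: s0 -0-> s7 -0-> s5 -1-> s3 -1-> s4 -1-> s1 -0-> s2 -1-> s2 -0-> s5 -0-> s2 -1-> s2 -0-> s5 -1-> s3 -1-> s4 -0-> s1 -0-> s2 -1-> s2 -0-> s5 -0-> s2 -0-> s5  → end s5, accepted
w3: Trace: s0 -0-> s7 -1-> s5 -1-> s3 -0-> s3 -0-> s3 -0-> s3 -0-> s3 -1-> s4 -0-> s1 -0-> s2 -0-> s5 -1-> s3 -0-> s3 -1-> s4 -0-> s1 -0-> s2 -1-> s2 -0-> s5 -1-> s3 -1-> s4 -0-> s1  → end s1, rejected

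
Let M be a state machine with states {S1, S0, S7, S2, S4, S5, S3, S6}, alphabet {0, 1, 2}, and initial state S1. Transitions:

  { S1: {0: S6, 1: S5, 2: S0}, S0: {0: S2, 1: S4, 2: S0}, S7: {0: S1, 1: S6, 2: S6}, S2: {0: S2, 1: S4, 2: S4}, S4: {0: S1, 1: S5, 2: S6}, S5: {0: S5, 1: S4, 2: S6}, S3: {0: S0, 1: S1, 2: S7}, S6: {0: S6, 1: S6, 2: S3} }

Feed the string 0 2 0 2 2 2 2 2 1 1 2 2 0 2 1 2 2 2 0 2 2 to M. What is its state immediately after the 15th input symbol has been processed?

S4

start at S1
read '0': S1 → S6
read '2': S6 → S3
read '0': S3 → S0
read '2': S0 → S0
read '2': S0 → S0
read '2': S0 → S0
read '2': S0 → S0
read '2': S0 → S0
read '1': S0 → S4
read '1': S4 → S5
read '2': S5 → S6
read '2': S6 → S3
read '0': S3 → S0
read '2': S0 → S0
read '1': S0 → S4
After 15 symbols: S4.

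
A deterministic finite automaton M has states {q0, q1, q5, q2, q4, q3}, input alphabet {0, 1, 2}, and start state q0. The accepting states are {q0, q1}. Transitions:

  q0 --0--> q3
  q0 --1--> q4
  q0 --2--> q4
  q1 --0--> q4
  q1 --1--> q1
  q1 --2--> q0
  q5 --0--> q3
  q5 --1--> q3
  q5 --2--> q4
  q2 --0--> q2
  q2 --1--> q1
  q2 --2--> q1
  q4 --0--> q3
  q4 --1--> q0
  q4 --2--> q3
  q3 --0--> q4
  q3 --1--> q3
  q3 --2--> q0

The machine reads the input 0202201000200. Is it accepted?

Trace: q0 -0-> q3 -2-> q0 -0-> q3 -2-> q0 -2-> q4 -0-> q3 -1-> q3 -0-> q4 -0-> q3 -0-> q4 -2-> q3 -0-> q4 -0-> q3
End state q3 is not accepting.

No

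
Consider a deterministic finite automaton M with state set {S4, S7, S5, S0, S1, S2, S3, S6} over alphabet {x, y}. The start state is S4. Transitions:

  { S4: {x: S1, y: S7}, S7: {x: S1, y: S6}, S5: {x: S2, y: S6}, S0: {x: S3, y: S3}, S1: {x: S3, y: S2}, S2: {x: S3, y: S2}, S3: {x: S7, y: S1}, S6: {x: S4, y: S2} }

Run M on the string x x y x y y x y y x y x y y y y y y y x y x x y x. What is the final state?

start at S4
read 'x': S4 → S1
read 'x': S1 → S3
read 'y': S3 → S1
read 'x': S1 → S3
read 'y': S3 → S1
read 'y': S1 → S2
read 'x': S2 → S3
read 'y': S3 → S1
read 'y': S1 → S2
read 'x': S2 → S3
read 'y': S3 → S1
read 'x': S1 → S3
read 'y': S3 → S1
read 'y': S1 → S2
read 'y': S2 → S2
read 'y': S2 → S2
read 'y': S2 → S2
read 'y': S2 → S2
read 'y': S2 → S2
read 'x': S2 → S3
read 'y': S3 → S1
read 'x': S1 → S3
read 'x': S3 → S7
read 'y': S7 → S6
read 'x': S6 → S4

S4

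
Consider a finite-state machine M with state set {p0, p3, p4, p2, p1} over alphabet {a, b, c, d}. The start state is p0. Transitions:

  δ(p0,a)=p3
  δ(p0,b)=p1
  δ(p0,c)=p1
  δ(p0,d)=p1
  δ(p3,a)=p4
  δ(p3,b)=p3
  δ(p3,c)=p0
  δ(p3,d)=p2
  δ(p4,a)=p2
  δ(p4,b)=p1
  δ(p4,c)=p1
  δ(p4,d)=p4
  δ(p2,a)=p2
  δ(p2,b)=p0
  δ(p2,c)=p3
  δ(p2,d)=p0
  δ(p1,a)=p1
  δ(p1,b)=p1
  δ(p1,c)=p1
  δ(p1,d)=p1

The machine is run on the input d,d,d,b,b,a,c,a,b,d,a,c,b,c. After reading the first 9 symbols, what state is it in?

p1

Trace: p0 -d-> p1 -d-> p1 -d-> p1 -b-> p1 -b-> p1 -a-> p1 -c-> p1 -a-> p1 -b-> p1
After 9 symbols: p1.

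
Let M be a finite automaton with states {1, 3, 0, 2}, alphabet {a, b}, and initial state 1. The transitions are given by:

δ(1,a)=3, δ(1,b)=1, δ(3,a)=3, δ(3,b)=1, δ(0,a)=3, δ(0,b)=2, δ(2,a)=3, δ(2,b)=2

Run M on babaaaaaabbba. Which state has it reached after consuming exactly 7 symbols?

Trace: 1 -b-> 1 -a-> 3 -b-> 1 -a-> 3 -a-> 3 -a-> 3 -a-> 3
After 7 symbols: 3.

3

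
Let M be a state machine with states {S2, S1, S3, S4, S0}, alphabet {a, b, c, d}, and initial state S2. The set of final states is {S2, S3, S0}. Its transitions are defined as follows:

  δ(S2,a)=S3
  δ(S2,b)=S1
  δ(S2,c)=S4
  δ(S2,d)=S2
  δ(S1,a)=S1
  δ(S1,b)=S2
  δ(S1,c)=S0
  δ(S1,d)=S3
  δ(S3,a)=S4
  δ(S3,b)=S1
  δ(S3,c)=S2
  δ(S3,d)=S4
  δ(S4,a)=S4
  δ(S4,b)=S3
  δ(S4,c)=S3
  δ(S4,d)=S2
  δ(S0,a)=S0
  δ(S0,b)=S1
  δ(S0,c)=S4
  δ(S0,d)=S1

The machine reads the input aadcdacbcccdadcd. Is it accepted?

Yes

Trace: S2 -a-> S3 -a-> S4 -d-> S2 -c-> S4 -d-> S2 -a-> S3 -c-> S2 -b-> S1 -c-> S0 -c-> S4 -c-> S3 -d-> S4 -a-> S4 -d-> S2 -c-> S4 -d-> S2
End state S2 is accepting.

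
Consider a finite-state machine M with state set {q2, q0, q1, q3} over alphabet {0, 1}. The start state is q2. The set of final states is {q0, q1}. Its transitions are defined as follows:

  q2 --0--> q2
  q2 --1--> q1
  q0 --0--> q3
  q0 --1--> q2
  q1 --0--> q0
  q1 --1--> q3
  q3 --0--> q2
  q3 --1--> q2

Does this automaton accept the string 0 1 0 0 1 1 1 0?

start at q2
read '0': q2 → q2
read '1': q2 → q1
read '0': q1 → q0
read '0': q0 → q3
read '1': q3 → q2
read '1': q2 → q1
read '1': q1 → q3
read '0': q3 → q2
End state q2 is not accepting.

No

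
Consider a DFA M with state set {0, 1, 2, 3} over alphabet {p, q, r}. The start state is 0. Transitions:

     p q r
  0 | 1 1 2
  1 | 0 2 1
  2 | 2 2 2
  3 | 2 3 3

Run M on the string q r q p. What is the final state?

0 → 1 → 1 → 2 → 2

2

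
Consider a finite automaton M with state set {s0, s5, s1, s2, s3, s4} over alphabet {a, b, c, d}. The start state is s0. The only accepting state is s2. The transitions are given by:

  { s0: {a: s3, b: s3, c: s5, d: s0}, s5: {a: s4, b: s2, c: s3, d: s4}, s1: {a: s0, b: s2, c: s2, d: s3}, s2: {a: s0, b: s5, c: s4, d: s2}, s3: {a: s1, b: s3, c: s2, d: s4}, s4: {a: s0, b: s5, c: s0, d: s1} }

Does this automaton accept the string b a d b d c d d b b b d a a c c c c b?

Trace: s0 -b-> s3 -a-> s1 -d-> s3 -b-> s3 -d-> s4 -c-> s0 -d-> s0 -d-> s0 -b-> s3 -b-> s3 -b-> s3 -d-> s4 -a-> s0 -a-> s3 -c-> s2 -c-> s4 -c-> s0 -c-> s5 -b-> s2
End state s2 is accepting.

Yes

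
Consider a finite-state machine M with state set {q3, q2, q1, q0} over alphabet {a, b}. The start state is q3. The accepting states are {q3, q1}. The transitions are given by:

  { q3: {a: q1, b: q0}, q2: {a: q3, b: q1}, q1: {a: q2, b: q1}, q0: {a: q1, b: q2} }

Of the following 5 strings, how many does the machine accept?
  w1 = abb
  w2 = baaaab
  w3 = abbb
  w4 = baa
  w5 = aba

3

w1: Trace: q3 -a-> q1 -b-> q1 -b-> q1  → end q1, accepted
w2: Trace: q3 -b-> q0 -a-> q1 -a-> q2 -a-> q3 -a-> q1 -b-> q1  → end q1, accepted
w3: Trace: q3 -a-> q1 -b-> q1 -b-> q1 -b-> q1  → end q1, accepted
w4: Trace: q3 -b-> q0 -a-> q1 -a-> q2  → end q2, rejected
w5: Trace: q3 -a-> q1 -b-> q1 -a-> q2  → end q2, rejected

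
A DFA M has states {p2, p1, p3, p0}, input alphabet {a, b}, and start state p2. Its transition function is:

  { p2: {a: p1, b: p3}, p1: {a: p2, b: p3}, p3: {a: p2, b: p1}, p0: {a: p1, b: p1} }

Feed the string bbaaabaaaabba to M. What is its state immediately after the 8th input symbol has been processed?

p1

start at p2
read 'b': p2 → p3
read 'b': p3 → p1
read 'a': p1 → p2
read 'a': p2 → p1
read 'a': p1 → p2
read 'b': p2 → p3
read 'a': p3 → p2
read 'a': p2 → p1
After 8 symbols: p1.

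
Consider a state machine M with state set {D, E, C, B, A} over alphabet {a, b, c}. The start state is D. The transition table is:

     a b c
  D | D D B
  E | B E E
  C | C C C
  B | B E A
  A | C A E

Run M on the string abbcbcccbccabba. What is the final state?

Trace: D -a-> D -b-> D -b-> D -c-> B -b-> E -c-> E -c-> E -c-> E -b-> E -c-> E -c-> E -a-> B -b-> E -b-> E -a-> B

B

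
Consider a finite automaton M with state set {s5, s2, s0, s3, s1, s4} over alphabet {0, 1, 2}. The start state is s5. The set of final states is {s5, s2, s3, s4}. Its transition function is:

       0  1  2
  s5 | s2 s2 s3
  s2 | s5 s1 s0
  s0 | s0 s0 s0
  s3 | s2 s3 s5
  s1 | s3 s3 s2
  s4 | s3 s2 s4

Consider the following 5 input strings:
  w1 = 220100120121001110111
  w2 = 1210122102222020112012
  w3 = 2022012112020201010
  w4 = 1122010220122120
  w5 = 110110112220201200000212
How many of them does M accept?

w1:
  start at s5
  read '2': s5 → s3
  read '2': s3 → s5
  read '0': s5 → s2
  read '1': s2 → s1
  read '0': s1 → s3
  read '0': s3 → s2
  read '1': s2 → s1
  read '2': s1 → s2
  read '0': s2 → s5
  read '1': s5 → s2
  read '2': s2 → s0
  read '1': s0 → s0
  read '0': s0 → s0
  read '0': s0 → s0
  read '1': s0 → s0
  read '1': s0 → s0
  read '1': s0 → s0
  read '0': s0 → s0
  read '1': s0 → s0
  read '1': s0 → s0
  read '1': s0 → s0
  end s0, rejected
w2:
  start at s5
  read '1': s5 → s2
  read '2': s2 → s0
  read '1': s0 → s0
  read '0': s0 → s0
  read '1': s0 → s0
  read '2': s0 → s0
  read '2': s0 → s0
  read '1': s0 → s0
  read '0': s0 → s0
  read '2': s0 → s0
  read '2': s0 → s0
  read '2': s0 → s0
  read '2': s0 → s0
  read '0': s0 → s0
  read '2': s0 → s0
  read '0': s0 → s0
  read '1': s0 → s0
  read '1': s0 → s0
  read '2': s0 → s0
  read '0': s0 → s0
  read '1': s0 → s0
  read '2': s0 → s0
  end s0, rejected
w3:
  start at s5
  read '2': s5 → s3
  read '0': s3 → s2
  read '2': s2 → s0
  read '2': s0 → s0
  read '0': s0 → s0
  read '1': s0 → s0
  read '2': s0 → s0
  read '1': s0 → s0
  read '1': s0 → s0
  read '2': s0 → s0
  read '0': s0 → s0
  read '2': s0 → s0
  read '0': s0 → s0
  read '2': s0 → s0
  read '0': s0 → s0
  read '1': s0 → s0
  read '0': s0 → s0
  read '1': s0 → s0
  read '0': s0 → s0
  end s0, rejected
w4:
  start at s5
  read '1': s5 → s2
  read '1': s2 → s1
  read '2': s1 → s2
  read '2': s2 → s0
  read '0': s0 → s0
  read '1': s0 → s0
  read '0': s0 → s0
  read '2': s0 → s0
  read '2': s0 → s0
  read '0': s0 → s0
  read '1': s0 → s0
  read '2': s0 → s0
  read '2': s0 → s0
  read '1': s0 → s0
  read '2': s0 → s0
  read '0': s0 → s0
  end s0, rejected
w5:
  start at s5
  read '1': s5 → s2
  read '1': s2 → s1
  read '0': s1 → s3
  read '1': s3 → s3
  read '1': s3 → s3
  read '0': s3 → s2
  read '1': s2 → s1
  read '1': s1 → s3
  read '2': s3 → s5
  read '2': s5 → s3
  read '2': s3 → s5
  read '0': s5 → s2
  read '2': s2 → s0
  read '0': s0 → s0
  read '1': s0 → s0
  read '2': s0 → s0
  read '0': s0 → s0
  read '0': s0 → s0
  read '0': s0 → s0
  read '0': s0 → s0
  read '0': s0 → s0
  read '2': s0 → s0
  read '1': s0 → s0
  read '2': s0 → s0
  end s0, rejected

0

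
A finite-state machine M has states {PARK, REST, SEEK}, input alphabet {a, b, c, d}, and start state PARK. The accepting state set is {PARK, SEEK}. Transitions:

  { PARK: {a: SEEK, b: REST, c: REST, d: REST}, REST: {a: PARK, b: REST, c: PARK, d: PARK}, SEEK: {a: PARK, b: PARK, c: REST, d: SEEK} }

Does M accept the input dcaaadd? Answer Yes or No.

start at PARK
read 'd': PARK → REST
read 'c': REST → PARK
read 'a': PARK → SEEK
read 'a': SEEK → PARK
read 'a': PARK → SEEK
read 'd': SEEK → SEEK
read 'd': SEEK → SEEK
End state SEEK is accepting.

Yes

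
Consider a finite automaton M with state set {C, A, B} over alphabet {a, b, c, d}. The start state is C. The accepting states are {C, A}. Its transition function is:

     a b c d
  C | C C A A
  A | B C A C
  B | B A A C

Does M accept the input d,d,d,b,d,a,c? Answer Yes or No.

C → A → C → A → C → A → B → A
End state A is accepting.

Yes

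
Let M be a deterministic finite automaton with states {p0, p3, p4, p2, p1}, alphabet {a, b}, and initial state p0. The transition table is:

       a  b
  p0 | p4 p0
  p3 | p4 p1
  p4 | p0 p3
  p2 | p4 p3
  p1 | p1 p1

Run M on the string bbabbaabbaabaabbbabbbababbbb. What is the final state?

p1

Trace: p0 -b-> p0 -b-> p0 -a-> p4 -b-> p3 -b-> p1 -a-> p1 -a-> p1 -b-> p1 -b-> p1 -a-> p1 -a-> p1 -b-> p1 -a-> p1 -a-> p1 -b-> p1 -b-> p1 -b-> p1 -a-> p1 -b-> p1 -b-> p1 -b-> p1 -a-> p1 -b-> p1 -a-> p1 -b-> p1 -b-> p1 -b-> p1 -b-> p1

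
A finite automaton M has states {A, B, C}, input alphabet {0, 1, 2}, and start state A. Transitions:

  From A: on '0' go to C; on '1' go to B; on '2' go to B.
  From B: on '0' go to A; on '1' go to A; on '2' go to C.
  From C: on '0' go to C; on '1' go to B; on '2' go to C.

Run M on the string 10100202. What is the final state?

C

Trace: A -1-> B -0-> A -1-> B -0-> A -0-> C -2-> C -0-> C -2-> C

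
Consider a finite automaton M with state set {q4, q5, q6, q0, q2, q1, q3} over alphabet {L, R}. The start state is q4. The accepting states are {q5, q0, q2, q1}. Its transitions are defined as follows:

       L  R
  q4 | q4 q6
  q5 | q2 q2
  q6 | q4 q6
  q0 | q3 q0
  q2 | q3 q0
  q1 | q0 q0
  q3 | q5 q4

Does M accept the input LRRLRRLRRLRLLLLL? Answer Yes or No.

q4 → q4 → q6 → q6 → q4 → q6 → q6 → q4 → q6 → q6 → q4 → q6 → q4 → q4 → q4 → q4 → q4
End state q4 is not accepting.

No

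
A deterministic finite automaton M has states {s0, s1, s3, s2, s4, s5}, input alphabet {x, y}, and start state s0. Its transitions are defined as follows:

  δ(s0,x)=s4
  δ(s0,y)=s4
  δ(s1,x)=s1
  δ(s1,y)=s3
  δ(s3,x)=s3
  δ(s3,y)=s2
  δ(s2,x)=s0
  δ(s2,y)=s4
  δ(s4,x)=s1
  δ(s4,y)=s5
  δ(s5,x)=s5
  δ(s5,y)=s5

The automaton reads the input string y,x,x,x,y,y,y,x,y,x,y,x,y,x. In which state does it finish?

s1

s0 → s4 → s1 → s1 → s1 → s3 → s2 → s4 → s1 → s3 → s3 → s2 → s0 → s4 → s1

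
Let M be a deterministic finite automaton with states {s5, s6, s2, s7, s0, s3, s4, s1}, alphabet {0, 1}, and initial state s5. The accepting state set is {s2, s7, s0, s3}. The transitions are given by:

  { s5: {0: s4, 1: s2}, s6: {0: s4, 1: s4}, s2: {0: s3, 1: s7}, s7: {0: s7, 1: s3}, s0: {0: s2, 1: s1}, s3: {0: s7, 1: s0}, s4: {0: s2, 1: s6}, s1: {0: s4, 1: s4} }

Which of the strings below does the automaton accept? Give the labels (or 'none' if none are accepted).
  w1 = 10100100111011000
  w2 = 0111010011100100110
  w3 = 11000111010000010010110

w1, w3

w1: s5 → s2 → s3 → s0 → s2 → s3 → s0 → s2 → s3 → s0 → s1 → s4 → s2 → s7 → s3 → s7 → s7 → s7  → end s7, accepted
w2: s5 → s4 → s6 → s4 → s6 → s4 → s6 → s4 → s2 → s7 → s3 → s0 → s2 → s3 → s0 → s2 → s3 → s0 → s1 → s4  → end s4, rejected
w3: s5 → s2 → s7 → s7 → s7 → s7 → s3 → s0 → s1 → s4 → s6 → s4 → s2 → s3 → s7 → s7 → s3 → s7 → s7 → s3 → s7 → s3 → s0 → s2  → end s2, accepted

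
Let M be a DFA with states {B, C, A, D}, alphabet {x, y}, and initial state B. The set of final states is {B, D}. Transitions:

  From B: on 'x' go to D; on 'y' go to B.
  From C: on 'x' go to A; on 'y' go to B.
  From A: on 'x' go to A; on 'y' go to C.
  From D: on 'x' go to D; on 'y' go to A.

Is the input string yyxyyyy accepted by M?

Yes

start at B
read 'y': B → B
read 'y': B → B
read 'x': B → D
read 'y': D → A
read 'y': A → C
read 'y': C → B
read 'y': B → B
End state B is accepting.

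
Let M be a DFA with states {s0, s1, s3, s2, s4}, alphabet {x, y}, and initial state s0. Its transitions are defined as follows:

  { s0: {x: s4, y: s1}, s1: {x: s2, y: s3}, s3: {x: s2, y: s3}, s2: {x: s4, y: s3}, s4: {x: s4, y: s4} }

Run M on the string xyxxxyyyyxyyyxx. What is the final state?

Trace: s0 -x-> s4 -y-> s4 -x-> s4 -x-> s4 -x-> s4 -y-> s4 -y-> s4 -y-> s4 -y-> s4 -x-> s4 -y-> s4 -y-> s4 -y-> s4 -x-> s4 -x-> s4

s4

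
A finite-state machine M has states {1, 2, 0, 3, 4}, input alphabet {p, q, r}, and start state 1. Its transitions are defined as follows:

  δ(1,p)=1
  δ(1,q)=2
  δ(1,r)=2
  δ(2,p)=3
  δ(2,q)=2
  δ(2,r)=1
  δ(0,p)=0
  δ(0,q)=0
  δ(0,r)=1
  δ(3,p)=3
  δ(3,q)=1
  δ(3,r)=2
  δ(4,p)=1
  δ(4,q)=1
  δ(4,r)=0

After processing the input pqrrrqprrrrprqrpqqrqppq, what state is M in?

start at 1
read 'p': 1 → 1
read 'q': 1 → 2
read 'r': 2 → 1
read 'r': 1 → 2
read 'r': 2 → 1
read 'q': 1 → 2
read 'p': 2 → 3
read 'r': 3 → 2
read 'r': 2 → 1
read 'r': 1 → 2
read 'r': 2 → 1
read 'p': 1 → 1
read 'r': 1 → 2
read 'q': 2 → 2
read 'r': 2 → 1
read 'p': 1 → 1
read 'q': 1 → 2
read 'q': 2 → 2
read 'r': 2 → 1
read 'q': 1 → 2
read 'p': 2 → 3
read 'p': 3 → 3
read 'q': 3 → 1

1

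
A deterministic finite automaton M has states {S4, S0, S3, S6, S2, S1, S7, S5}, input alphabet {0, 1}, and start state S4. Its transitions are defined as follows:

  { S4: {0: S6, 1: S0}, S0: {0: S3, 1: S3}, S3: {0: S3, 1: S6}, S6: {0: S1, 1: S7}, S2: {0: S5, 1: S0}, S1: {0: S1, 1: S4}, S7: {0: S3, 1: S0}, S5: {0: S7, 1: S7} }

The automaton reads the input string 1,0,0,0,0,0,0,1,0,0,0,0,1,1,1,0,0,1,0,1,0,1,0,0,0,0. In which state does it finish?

S3

S4 → S0 → S3 → S3 → S3 → S3 → S3 → S3 → S6 → S1 → S1 → S1 → S1 → S4 → S0 → S3 → S3 → S3 → S6 → S1 → S4 → S6 → S7 → S3 → S3 → S3 → S3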